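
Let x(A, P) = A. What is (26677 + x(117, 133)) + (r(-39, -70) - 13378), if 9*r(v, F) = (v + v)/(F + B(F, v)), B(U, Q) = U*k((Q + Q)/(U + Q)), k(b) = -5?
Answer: 5634707/420 ≈ 13416.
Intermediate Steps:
B(U, Q) = -5*U (B(U, Q) = U*(-5) = -5*U)
r(v, F) = -v/(18*F) (r(v, F) = ((v + v)/(F - 5*F))/9 = ((2*v)/((-4*F)))/9 = ((2*v)*(-1/(4*F)))/9 = (-v/(2*F))/9 = -v/(18*F))
(26677 + x(117, 133)) + (r(-39, -70) - 13378) = (26677 + 117) + (-1/18*(-39)/(-70) - 13378) = 26794 + (-1/18*(-39)*(-1/70) - 13378) = 26794 + (-13/420 - 13378) = 26794 - 5618773/420 = 5634707/420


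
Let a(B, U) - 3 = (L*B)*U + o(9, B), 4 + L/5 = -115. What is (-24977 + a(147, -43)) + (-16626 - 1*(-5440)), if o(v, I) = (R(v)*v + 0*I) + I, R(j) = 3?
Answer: 3725009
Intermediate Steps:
L = -595 (L = -20 + 5*(-115) = -20 - 575 = -595)
o(v, I) = I + 3*v (o(v, I) = (3*v + 0*I) + I = (3*v + 0) + I = 3*v + I = I + 3*v)
a(B, U) = 30 + B - 595*B*U (a(B, U) = 3 + ((-595*B)*U + (B + 3*9)) = 3 + (-595*B*U + (B + 27)) = 3 + (-595*B*U + (27 + B)) = 3 + (27 + B - 595*B*U) = 30 + B - 595*B*U)
(-24977 + a(147, -43)) + (-16626 - 1*(-5440)) = (-24977 + (30 + 147 - 595*147*(-43))) + (-16626 - 1*(-5440)) = (-24977 + (30 + 147 + 3760995)) + (-16626 + 5440) = (-24977 + 3761172) - 11186 = 3736195 - 11186 = 3725009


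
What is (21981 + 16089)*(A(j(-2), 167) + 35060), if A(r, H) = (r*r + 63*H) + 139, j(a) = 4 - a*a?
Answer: 1740560400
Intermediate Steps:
j(a) = 4 - a**2
A(r, H) = 139 + r**2 + 63*H (A(r, H) = (r**2 + 63*H) + 139 = 139 + r**2 + 63*H)
(21981 + 16089)*(A(j(-2), 167) + 35060) = (21981 + 16089)*((139 + (4 - 1*(-2)**2)**2 + 63*167) + 35060) = 38070*((139 + (4 - 1*4)**2 + 10521) + 35060) = 38070*((139 + (4 - 4)**2 + 10521) + 35060) = 38070*((139 + 0**2 + 10521) + 35060) = 38070*((139 + 0 + 10521) + 35060) = 38070*(10660 + 35060) = 38070*45720 = 1740560400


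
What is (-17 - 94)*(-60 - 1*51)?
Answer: 12321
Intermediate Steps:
(-17 - 94)*(-60 - 1*51) = -111*(-60 - 51) = -111*(-111) = 12321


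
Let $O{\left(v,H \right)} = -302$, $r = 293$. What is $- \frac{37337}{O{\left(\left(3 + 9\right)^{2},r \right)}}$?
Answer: $\frac{37337}{302} \approx 123.63$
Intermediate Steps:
$- \frac{37337}{O{\left(\left(3 + 9\right)^{2},r \right)}} = - \frac{37337}{-302} = \left(-37337\right) \left(- \frac{1}{302}\right) = \frac{37337}{302}$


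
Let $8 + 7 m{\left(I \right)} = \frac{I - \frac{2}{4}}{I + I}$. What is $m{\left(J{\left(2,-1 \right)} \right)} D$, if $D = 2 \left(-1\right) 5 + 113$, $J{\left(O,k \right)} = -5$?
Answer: $- \frac{15347}{140} \approx -109.62$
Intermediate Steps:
$m{\left(I \right)} = - \frac{8}{7} + \frac{- \frac{1}{2} + I}{14 I}$ ($m{\left(I \right)} = - \frac{8}{7} + \frac{\left(I - \frac{2}{4}\right) \frac{1}{I + I}}{7} = - \frac{8}{7} + \frac{\left(I - \frac{1}{2}\right) \frac{1}{2 I}}{7} = - \frac{8}{7} + \frac{\left(- \frac{1}{2} + I\right) \frac{1}{2 I}}{7} = - \frac{8}{7} + \frac{\frac{1}{2} \frac{1}{I} \left(- \frac{1}{2} + I\right)}{7} = - \frac{8}{7} + \frac{- \frac{1}{2} + I}{14 I}$)
$D = 103$ ($D = \left(-2\right) 5 + 113 = -10 + 113 = 103$)
$m{\left(J{\left(2,-1 \right)} \right)} D = \frac{-1 - -150}{28 \left(-5\right)} 103 = \frac{1}{28} \left(- \frac{1}{5}\right) \left(-1 + 150\right) 103 = \frac{1}{28} \left(- \frac{1}{5}\right) 149 \cdot 103 = \left(- \frac{149}{140}\right) 103 = - \frac{15347}{140}$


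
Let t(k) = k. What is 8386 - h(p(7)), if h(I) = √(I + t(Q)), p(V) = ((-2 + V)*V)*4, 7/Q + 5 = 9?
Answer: 8386 - 9*√7/2 ≈ 8374.1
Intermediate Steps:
Q = 7/4 (Q = 7/(-5 + 9) = 7/4 ≈ 1.7500)
p(V) = 4*V*(-2 + V) (p(V) = (V*(-2 + V))*4 = 4*V*(-2 + V))
h(I) = √(7/4 + I) (h(I) = √(I + 7/4) = √(7/4 + I))
8386 - h(p(7)) = 8386 - √(7 + 4*(4*7*(-2 + 7)))/2 = 8386 - √(7 + 4*(4*7*5))/2 = 8386 - √(7 + 4*140)/2 = 8386 - √(7 + 560)/2 = 8386 - √567/2 = 8386 - 9*√7/2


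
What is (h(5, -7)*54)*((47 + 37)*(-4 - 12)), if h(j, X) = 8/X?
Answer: 82944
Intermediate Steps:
(h(5, -7)*54)*((47 + 37)*(-4 - 12)) = ((8/(-7))*54)*((47 + 37)*(-4 - 12)) = ((8*(-1/7))*54)*(84*(-16)) = -8/7*54*(-1344) = -432/7*(-1344) = 82944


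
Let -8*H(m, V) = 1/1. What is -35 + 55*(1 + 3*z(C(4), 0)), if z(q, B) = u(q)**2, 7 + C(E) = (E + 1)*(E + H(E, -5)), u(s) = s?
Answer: 1618445/64 ≈ 25288.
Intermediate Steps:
H(m, V) = -1/8 (H(m, V) = -1/8/1 = -1/8*1 = -1/8)
C(E) = -7 + (1 + E)*(-1/8 + E) (C(E) = -7 + (E + 1)*(E - 1/8) = -7 + (1 + E)*(-1/8 + E))
z(q, B) = q**2
-35 + 55*(1 + 3*z(C(4), 0)) = -35 + 55*(1 + 3*(-57/8 + 4**2 + (7/8)*4)**2) = -35 + 55*(1 + 3*(-57/8 + 16 + 7/2)**2) = -35 + 55*(1 + 3*(99/8)**2) = -35 + 55*(1 + 3*(9801/64)) = -35 + 55*(1 + 29403/64) = -35 + 55*(29467/64) = -35 + 1620685/64 = 1618445/64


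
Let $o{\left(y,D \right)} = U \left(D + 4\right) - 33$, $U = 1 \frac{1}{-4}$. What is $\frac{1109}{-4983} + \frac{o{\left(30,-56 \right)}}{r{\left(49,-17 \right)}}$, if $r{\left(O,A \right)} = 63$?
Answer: $- \frac{56509}{104643} \approx -0.54002$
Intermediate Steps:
$U = - \frac{1}{4}$ ($U = 1 \left(- \frac{1}{4}\right) = - \frac{1}{4} \approx -0.25$)
$o{\left(y,D \right)} = -34 - \frac{D}{4}$ ($o{\left(y,D \right)} = - \frac{D + 4}{4} - 33 = - \frac{4 + D}{4} - 33 = \left(-1 - \frac{D}{4}\right) - 33 = -34 - \frac{D}{4}$)
$\frac{1109}{-4983} + \frac{o{\left(30,-56 \right)}}{r{\left(49,-17 \right)}} = \frac{1109}{-4983} + \frac{-34 - -14}{63} = 1109 \left(- \frac{1}{4983}\right) + \left(-34 + 14\right) \frac{1}{63} = - \frac{1109}{4983} - \frac{20}{63} = - \frac{56509}{104643}$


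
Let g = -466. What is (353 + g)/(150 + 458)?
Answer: -113/608 ≈ -0.18586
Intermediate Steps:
(353 + g)/(150 + 458) = (353 - 466)/(150 + 458) = -113/608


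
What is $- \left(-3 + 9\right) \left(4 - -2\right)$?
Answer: $-36$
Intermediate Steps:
$- \left(-3 + 9\right) \left(4 - -2\right) = - 6 \left(4 + 2\right) = - 6 \cdot 6 = \left(-1\right) 36 = -36$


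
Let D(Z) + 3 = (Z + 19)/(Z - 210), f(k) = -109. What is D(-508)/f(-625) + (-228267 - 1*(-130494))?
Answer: -7651908861/78262 ≈ -97773.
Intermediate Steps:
D(Z) = -3 + (19 + Z)/(-210 + Z) (D(Z) = -3 + (Z + 19)/(Z - 210) = -3 + (19 + Z)/(-210 + Z))
D(-508)/f(-625) + (-228267 - 1*(-130494)) = ((649 - 2*(-508))/(-210 - 508))/(-109) + (-228267 - 1*(-130494)) = ((649 + 1016)/(-718))*(-1/109) + (-228267 + 130494) = -1/718*1665*(-1/109) - 97773 = -1665/718*(-1/109) - 97773 = 1665/78262 - 97773 = -7651908861/78262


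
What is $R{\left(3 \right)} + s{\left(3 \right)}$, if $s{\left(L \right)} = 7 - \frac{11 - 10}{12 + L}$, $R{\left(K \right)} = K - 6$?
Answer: $\frac{59}{15} \approx 3.9333$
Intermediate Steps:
$R{\left(K \right)} = -6 + K$ ($R{\left(K \right)} = K - 6 = -6 + K$)
$s{\left(L \right)} = 7 - \frac{1}{12 + L}$ ($s{\left(L \right)} = 7 - 1 \frac{1}{12 + L} = 7 - \frac{1}{12 + L}$)
$R{\left(3 \right)} + s{\left(3 \right)} = \left(-6 + 3\right) + \frac{83 + 7 \cdot 3}{12 + 3} = -3 + \frac{83 + 21}{15} = -3 + \frac{1}{15} \cdot 104 = -3 + \frac{104}{15} = \frac{59}{15}$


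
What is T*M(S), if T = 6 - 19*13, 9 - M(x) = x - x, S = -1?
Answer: -2169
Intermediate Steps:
M(x) = 9 (M(x) = 9 - (x - x) = 9 - 1*0 = 9 + 0 = 9)
T = -241 (T = 6 - 247 = -241)
T*M(S) = -241*9 = -2169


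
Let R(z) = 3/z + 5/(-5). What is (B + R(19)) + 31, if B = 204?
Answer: 4449/19 ≈ 234.16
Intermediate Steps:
R(z) = -1 + 3/z (R(z) = 3/z + 5*(-⅕) = 3/z - 1 = -1 + 3/z)
(B + R(19)) + 31 = (204 + (3 - 1*19)/19) + 31 = (204 + (3 - 19)/19) + 31 = (204 + (1/19)*(-16)) + 31 = (204 - 16/19) + 31 = 3860/19 + 31 = 4449/19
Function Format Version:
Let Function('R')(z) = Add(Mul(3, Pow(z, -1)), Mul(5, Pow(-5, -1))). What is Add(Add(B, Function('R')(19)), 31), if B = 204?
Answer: Rational(4449, 19) ≈ 234.16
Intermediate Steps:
Function('R')(z) = Add(-1, Mul(3, Pow(z, -1))) (Function('R')(z) = Add(Mul(3, Pow(z, -1)), Mul(5, Rational(-1, 5))) = Add(Mul(3, Pow(z, -1)), -1) = Add(-1, Mul(3, Pow(z, -1))))
Add(Add(B, Function('R')(19)), 31) = Add(Add(204, Mul(Pow(19, -1), Add(3, Mul(-1, 19)))), 31) = Add(Add(204, Mul(Rational(1, 19), Add(3, -19))), 31) = Add(Add(204, Mul(Rational(1, 19), -16)), 31) = Add(Add(204, Rational(-16, 19)), 31) = Add(Rational(3860, 19), 31) = Rational(4449, 19)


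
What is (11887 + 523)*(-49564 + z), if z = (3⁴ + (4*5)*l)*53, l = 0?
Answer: -561813110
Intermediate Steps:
z = 4293 (z = (3⁴ + (4*5)*0)*53 = (81 + 20*0)*53 = (81 + 0)*53 = 81*53 = 4293)
(11887 + 523)*(-49564 + z) = (11887 + 523)*(-49564 + 4293) = 12410*(-45271) = -561813110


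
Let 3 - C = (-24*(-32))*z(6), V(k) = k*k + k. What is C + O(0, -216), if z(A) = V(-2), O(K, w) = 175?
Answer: -1358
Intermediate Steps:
V(k) = k + k**2 (V(k) = k**2 + k = k + k**2)
z(A) = 2 (z(A) = -2*(1 - 2) = -2*(-1) = 2)
C = -1533 (C = 3 - (-24*(-32))*2 = 3 - 768*2 = 3 - 1*1536 = 3 - 1536 = -1533)
C + O(0, -216) = -1533 + 175 = -1358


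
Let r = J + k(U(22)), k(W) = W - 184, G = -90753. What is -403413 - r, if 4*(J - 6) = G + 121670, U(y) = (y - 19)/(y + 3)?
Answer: -41096437/100 ≈ -4.1096e+5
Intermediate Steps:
U(y) = (-19 + y)/(3 + y)
J = 30941/4 (J = 6 + (-90753 + 121670)/4 = 6 + (¼)*30917 = 6 + 30917/4 = 30941/4 ≈ 7735.3)
k(W) = -184 + W
r = 755137/100 (r = 30941/4 + (-184 + (-19 + 22)/(3 + 22)) = 30941/4 + (-184 + 3/25) = 30941/4 - 4597/25 = 755137/100 ≈ 7551.4)
-403413 - r = -403413 - 1*755137/100 = -403413 - 755137/100 = -41096437/100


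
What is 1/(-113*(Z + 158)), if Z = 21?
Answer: -1/20227 ≈ -4.9439e-5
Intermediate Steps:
1/(-113*(Z + 158)) = 1/(-113*(21 + 158)) = 1/(-113*179) = 1/(-20227) = -1/20227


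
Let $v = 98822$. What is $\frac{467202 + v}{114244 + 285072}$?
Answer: $\frac{141506}{99829} \approx 1.4175$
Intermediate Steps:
$\frac{467202 + v}{114244 + 285072} = \frac{467202 + 98822}{114244 + 285072} = \frac{566024}{399316} = 566024 \cdot \frac{1}{399316} = \frac{141506}{99829}$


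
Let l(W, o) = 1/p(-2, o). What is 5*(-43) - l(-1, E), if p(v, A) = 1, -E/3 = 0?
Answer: -216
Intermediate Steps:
E = 0 (E = -3*0 = 0)
l(W, o) = 1 (l(W, o) = 1/1 = 1)
5*(-43) - l(-1, E) = 5*(-43) - 1*1 = -215 - 1 = -216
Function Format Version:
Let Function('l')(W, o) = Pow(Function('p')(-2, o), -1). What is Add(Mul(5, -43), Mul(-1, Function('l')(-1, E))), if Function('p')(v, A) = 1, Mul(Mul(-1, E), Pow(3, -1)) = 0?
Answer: -216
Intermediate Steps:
E = 0 (E = Mul(-3, 0) = 0)
Function('l')(W, o) = 1 (Function('l')(W, o) = Pow(1, -1) = 1)
Add(Mul(5, -43), Mul(-1, Function('l')(-1, E))) = Add(Mul(5, -43), Mul(-1, 1)) = Add(-215, -1) = -216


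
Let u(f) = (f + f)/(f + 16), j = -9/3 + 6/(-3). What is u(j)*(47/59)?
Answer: -470/649 ≈ -0.72419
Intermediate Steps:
j = -5 (j = -9*1/3 + 6*(-1/3) = -3 - 2 = -5)
u(f) = 2*f/(16 + f) (u(f) = (2*f)/(16 + f) = 2*f/(16 + f))
u(j)*(47/59) = (2*(-5)/(16 - 5))*(47/59) = (2*(-5)/11)*(47*(1/59)) = (2*(-5)*(1/11))*(47/59) = -10/11*47/59 = -470/649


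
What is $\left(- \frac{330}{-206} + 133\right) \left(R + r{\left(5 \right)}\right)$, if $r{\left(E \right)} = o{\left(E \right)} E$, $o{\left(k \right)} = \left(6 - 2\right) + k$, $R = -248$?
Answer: $- \frac{2814392}{103} \approx -27324.0$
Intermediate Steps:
$o{\left(k \right)} = 4 + k$
$r{\left(E \right)} = E \left(4 + E\right)$ ($r{\left(E \right)} = \left(4 + E\right) E = E \left(4 + E\right)$)
$\left(- \frac{330}{-206} + 133\right) \left(R + r{\left(5 \right)}\right) = \left(- \frac{330}{-206} + 133\right) \left(-248 + 5 \left(4 + 5\right)\right) = \left(\left(-330\right) \left(- \frac{1}{206}\right) + 133\right) \left(-248 + 5 \cdot 9\right) = \left(\frac{165}{103} + 133\right) \left(-248 + 45\right) = \frac{13864}{103} \left(-203\right) = - \frac{2814392}{103}$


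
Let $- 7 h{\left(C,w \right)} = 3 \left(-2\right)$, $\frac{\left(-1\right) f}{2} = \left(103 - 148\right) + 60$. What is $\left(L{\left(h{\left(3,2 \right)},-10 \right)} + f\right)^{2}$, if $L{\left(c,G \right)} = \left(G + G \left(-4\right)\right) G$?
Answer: $108900$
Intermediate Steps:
$f = -30$ ($f = - 2 \left(\left(103 - 148\right) + 60\right) = - 2 \left(-45 + 60\right) = \left(-2\right) 15 = -30$)
$h{\left(C,w \right)} = \frac{6}{7}$ ($h{\left(C,w \right)} = - \frac{3 \left(-2\right)}{7} = \left(- \frac{1}{7}\right) \left(-6\right) = \frac{6}{7}$)
$L{\left(c,G \right)} = - 3 G^{2}$ ($L{\left(c,G \right)} = \left(G - 4 G\right) G = - 3 G G = - 3 G^{2}$)
$\left(L{\left(h{\left(3,2 \right)},-10 \right)} + f\right)^{2} = \left(- 3 \left(-10\right)^{2} - 30\right)^{2} = \left(\left(-3\right) 100 - 30\right)^{2} = \left(-300 - 30\right)^{2} = \left(-330\right)^{2} = 108900$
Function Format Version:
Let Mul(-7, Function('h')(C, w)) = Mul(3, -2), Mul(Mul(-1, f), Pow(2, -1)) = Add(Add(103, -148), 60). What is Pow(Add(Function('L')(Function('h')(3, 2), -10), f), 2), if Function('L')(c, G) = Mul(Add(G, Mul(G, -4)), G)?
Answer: 108900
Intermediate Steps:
f = -30 (f = Mul(-2, Add(Add(103, -148), 60)) = Mul(-2, Add(-45, 60)) = Mul(-2, 15) = -30)
Function('h')(C, w) = Rational(6, 7) (Function('h')(C, w) = Mul(Rational(-1, 7), Mul(3, -2)) = Mul(Rational(-1, 7), -6) = Rational(6, 7))
Function('L')(c, G) = Mul(-3, Pow(G, 2)) (Function('L')(c, G) = Mul(Add(G, Mul(-4, G)), G) = Mul(Mul(-3, G), G) = Mul(-3, Pow(G, 2)))
Pow(Add(Function('L')(Function('h')(3, 2), -10), f), 2) = Pow(Add(Mul(-3, Pow(-10, 2)), -30), 2) = Pow(Add(Mul(-3, 100), -30), 2) = Pow(Add(-300, -30), 2) = Pow(-330, 2) = 108900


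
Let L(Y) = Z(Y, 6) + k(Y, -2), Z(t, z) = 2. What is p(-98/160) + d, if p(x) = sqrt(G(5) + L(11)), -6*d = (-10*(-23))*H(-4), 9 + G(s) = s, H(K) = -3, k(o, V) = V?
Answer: 115 + 2*I ≈ 115.0 + 2.0*I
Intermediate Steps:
G(s) = -9 + s
L(Y) = 0 (L(Y) = 2 - 2 = 0)
d = 115 (d = -(-10*(-23))*(-3)/6 = -115*(-3)/3 = -1/6*(-690) = 115)
p(x) = 2*I (p(x) = sqrt((-9 + 5) + 0) = sqrt(-4 + 0) = sqrt(-4) = 2*I)
p(-98/160) + d = 2*I + 115 = 115 + 2*I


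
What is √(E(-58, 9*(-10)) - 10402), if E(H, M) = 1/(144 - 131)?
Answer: 15*I*√7813/13 ≈ 101.99*I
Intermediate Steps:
E(H, M) = 1/13
√(E(-58, 9*(-10)) - 10402) = √(1/13 - 10402) = √(-135225/13) = 15*I*√7813/13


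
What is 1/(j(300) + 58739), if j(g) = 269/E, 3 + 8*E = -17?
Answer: 5/293157 ≈ 1.7056e-5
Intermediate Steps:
E = -5/2 (E = -3/8 + (1/8)*(-17) = -3/8 - 17/8 = -5/2 ≈ -2.5000)
j(g) = -538/5 (j(g) = 269/(-5/2) = 269*(-2/5) = -538/5)
1/(j(300) + 58739) = 1/(-538/5 + 58739) = 1/(293157/5) = 5/293157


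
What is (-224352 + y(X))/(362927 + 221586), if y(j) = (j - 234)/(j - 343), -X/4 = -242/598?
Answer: -22900212214/59662995449 ≈ -0.38383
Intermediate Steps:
X = 484/299 (X = -(-968)/598 = -4*(-121/299) = 484/299 ≈ 1.6187)
y(j) = (-234 + j)/(-343 + j)
(-224352 + y(X))/(362927 + 221586) = (-224352 + (-234 + 484/299)/(-343 + 484/299))/(362927 + 221586) = (-224352 - 69482/299/(-102073/299))/584513 = (-224352 - 299/102073*(-69482/299))*(1/584513) = (-224352 + 69482/102073)*(1/584513) = -22900212214/102073*1/584513 = -22900212214/59662995449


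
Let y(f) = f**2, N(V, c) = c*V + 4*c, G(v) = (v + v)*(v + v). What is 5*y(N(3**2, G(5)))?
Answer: 8450000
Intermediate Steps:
G(v) = 4*v**2 (G(v) = (2*v)*(2*v) = 4*v**2)
N(V, c) = 4*c + V*c (N(V, c) = V*c + 4*c = 4*c + V*c)
5*y(N(3**2, G(5))) = 5*((4*5**2)*(4 + 3**2))**2 = 5*((4*25)*(4 + 9))**2 = 5*(100*13)**2 = 5*1300**2 = 5*1690000 = 8450000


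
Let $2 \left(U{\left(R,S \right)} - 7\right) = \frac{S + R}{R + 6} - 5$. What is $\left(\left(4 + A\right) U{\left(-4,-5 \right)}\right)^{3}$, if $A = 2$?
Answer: $\frac{19683}{8} \approx 2460.4$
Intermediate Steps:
$U{\left(R,S \right)} = \frac{9}{2} + \frac{R + S}{2 \left(6 + R\right)}$ ($U{\left(R,S \right)} = 7 + \frac{\frac{S + R}{R + 6} - 5}{2} = 7 + \frac{\frac{R + S}{6 + R} - 5}{2} = 7 + \frac{-5 + \frac{R + S}{6 + R}}{2} = 7 - \left(\frac{5}{2} - \frac{R + S}{2 \left(6 + R\right)}\right) = \frac{9}{2} + \frac{R + S}{2 \left(6 + R\right)}$)
$\left(\left(4 + A\right) U{\left(-4,-5 \right)}\right)^{3} = \left(\left(4 + 2\right) \frac{54 - 5 + 10 \left(-4\right)}{2 \left(6 - 4\right)}\right)^{3} = \left(6 \frac{54 - 5 - 40}{2 \cdot 2}\right)^{3} = \left(6 \cdot \frac{1}{2} \cdot \frac{1}{2} \cdot 9\right)^{3} = \left(6 \cdot \frac{9}{4}\right)^{3} = \left(\frac{27}{2}\right)^{3} = \frac{19683}{8}$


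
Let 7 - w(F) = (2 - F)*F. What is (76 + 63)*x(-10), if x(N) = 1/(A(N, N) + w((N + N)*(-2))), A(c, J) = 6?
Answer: 139/1533 ≈ 0.090672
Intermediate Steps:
w(F) = 7 - F*(2 - F) (w(F) = 7 - (2 - F)*F = 7 - F*(2 - F))
x(N) = 1/(13 + 8*N + 16*N²) (x(N) = 1/(6 + (7 + ((N + N)*(-2))² - 2*(N + N)*(-2))) = 1/(6 + (7 + ((2*N)*(-2))² - 2*2*N*(-2))) = 1/(6 + (7 + (-4*N)² - (-8)*N)) = 1/(6 + (7 + 16*N² + 8*N)) = 1/(6 + (7 + 8*N + 16*N²)) = 1/(13 + 8*N + 16*N²))
(76 + 63)*x(-10) = (76 + 63)/(13 + 8*(-10) + 16*(-10)²) = 139/(13 - 80 + 16*100) = 139/(13 - 80 + 1600) = 139/1533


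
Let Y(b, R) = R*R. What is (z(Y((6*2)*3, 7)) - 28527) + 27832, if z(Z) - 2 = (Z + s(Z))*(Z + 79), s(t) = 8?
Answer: 6603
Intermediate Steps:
Y(b, R) = R²
z(Z) = 2 + (8 + Z)*(79 + Z) (z(Z) = 2 + (Z + 8)*(Z + 79) = 2 + (8 + Z)*(79 + Z))
(z(Y((6*2)*3, 7)) - 28527) + 27832 = ((634 + (7²)² + 87*7²) - 28527) + 27832 = ((634 + 49² + 87*49) - 28527) + 27832 = ((634 + 2401 + 4263) - 28527) + 27832 = (7298 - 28527) + 27832 = -21229 + 27832 = 6603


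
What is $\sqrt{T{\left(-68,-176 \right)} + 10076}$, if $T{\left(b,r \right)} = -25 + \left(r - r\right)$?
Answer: $23 \sqrt{19} \approx 100.25$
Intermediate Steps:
$T{\left(b,r \right)} = -25$ ($T{\left(b,r \right)} = -25 + 0 = -25$)
$\sqrt{T{\left(-68,-176 \right)} + 10076} = \sqrt{-25 + 10076} = \sqrt{10051} = 23 \sqrt{19}$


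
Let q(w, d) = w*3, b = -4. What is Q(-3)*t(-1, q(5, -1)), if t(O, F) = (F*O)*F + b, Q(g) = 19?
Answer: -4351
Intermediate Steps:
q(w, d) = 3*w
t(O, F) = -4 + O*F² (t(O, F) = (F*O)*F - 4 = O*F² - 4 = -4 + O*F²)
Q(-3)*t(-1, q(5, -1)) = 19*(-4 - (3*5)²) = 19*(-4 - 1*15²) = 19*(-4 - 1*225) = 19*(-4 - 225) = 19*(-229) = -4351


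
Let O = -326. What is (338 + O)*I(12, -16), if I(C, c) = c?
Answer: -192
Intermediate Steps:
(338 + O)*I(12, -16) = (338 - 326)*(-16) = 12*(-16) = -192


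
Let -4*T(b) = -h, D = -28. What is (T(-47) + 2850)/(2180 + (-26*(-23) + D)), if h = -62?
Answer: 5669/5500 ≈ 1.0307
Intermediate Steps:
T(b) = -31/2 (T(b) = -(-1)*(-62)/4 = -¼*62 = -31/2)
(T(-47) + 2850)/(2180 + (-26*(-23) + D)) = (-31/2 + 2850)/(2180 + (-26*(-23) - 28)) = 5669/(2*(2180 + (598 - 28))) = 5669/(2*(2180 + 570)) = (5669/2)/2750 = (5669/2)*(1/2750) = 5669/5500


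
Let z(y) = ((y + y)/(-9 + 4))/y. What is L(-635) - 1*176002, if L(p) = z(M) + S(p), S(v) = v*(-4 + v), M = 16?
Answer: 1148813/5 ≈ 2.2976e+5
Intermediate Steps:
z(y) = -⅖ (z(y) = ((2*y)/(-5))/y = ((2*y)*(-⅕))/y = (-2*y/5)/y = -⅖)
L(p) = -⅖ + p*(-4 + p)
L(-635) - 1*176002 = (-⅖ - 635*(-4 - 635)) - 1*176002 = (-⅖ - 635*(-639)) - 176002 = (-⅖ + 405765) - 176002 = 2028823/5 - 176002 = 1148813/5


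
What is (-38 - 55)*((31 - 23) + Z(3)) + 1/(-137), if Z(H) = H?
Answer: -140152/137 ≈ -1023.0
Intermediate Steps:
(-38 - 55)*((31 - 23) + Z(3)) + 1/(-137) = (-38 - 55)*((31 - 23) + 3) + 1/(-137) = -93*(8 + 3) - 1/137 = -93*11 - 1/137 = -1023 - 1/137 = -140152/137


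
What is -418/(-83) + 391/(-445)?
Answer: 153557/36935 ≈ 4.1575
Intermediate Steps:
-418/(-83) + 391/(-445) = -418*(-1/83) + 391*(-1/445) = 418/83 - 391/445 = 153557/36935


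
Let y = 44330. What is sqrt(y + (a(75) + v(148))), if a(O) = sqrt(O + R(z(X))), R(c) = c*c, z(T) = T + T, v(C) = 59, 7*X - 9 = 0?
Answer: sqrt(2175061 + 7*sqrt(3999))/7 ≈ 210.71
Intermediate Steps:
X = 9/7 (X = 9/7 + (1/7)*0 = 9/7 + 0 = 9/7 ≈ 1.2857)
z(T) = 2*T
R(c) = c**2
a(O) = sqrt(324/49 + O) (a(O) = sqrt(O + (2*(9/7))**2) = sqrt(O + (18/7)**2) = sqrt(O + 324/49) = sqrt(324/49 + O))
sqrt(y + (a(75) + v(148))) = sqrt(44330 + (sqrt(324 + 49*75)/7 + 59)) = sqrt(44330 + (sqrt(324 + 3675)/7 + 59)) = sqrt(44330 + (sqrt(3999)/7 + 59)) = sqrt(44330 + (59 + sqrt(3999)/7)) = sqrt(44389 + sqrt(3999)/7)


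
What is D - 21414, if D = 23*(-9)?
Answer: -21621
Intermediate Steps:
D = -207
D - 21414 = -207 - 21414 = -21621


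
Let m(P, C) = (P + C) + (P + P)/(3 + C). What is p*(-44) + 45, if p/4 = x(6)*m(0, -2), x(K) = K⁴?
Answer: 456237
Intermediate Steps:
m(P, C) = C + P + 2*P/(3 + C) (m(P, C) = (C + P) + (2*P)/(3 + C) = (C + P) + 2*P/(3 + C) = C + P + 2*P/(3 + C))
p = -10368 (p = 4*(6⁴*(((-2)² + 3*(-2) + 5*0 - 2*0)/(3 - 2))) = 4*(1296*((4 - 6 + 0 + 0)/1)) = 4*(1296*(1*(-2))) = 4*(1296*(-2)) = 4*(-2592) = -10368)
p*(-44) + 45 = -10368*(-44) + 45 = 456192 + 45 = 456237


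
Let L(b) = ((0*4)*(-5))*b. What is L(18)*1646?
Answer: 0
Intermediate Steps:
L(b) = 0 (L(b) = (0*(-5))*b = 0*b = 0)
L(18)*1646 = 0*1646 = 0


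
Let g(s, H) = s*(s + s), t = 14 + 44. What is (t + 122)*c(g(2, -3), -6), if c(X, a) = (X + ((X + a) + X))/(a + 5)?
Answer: -3240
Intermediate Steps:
t = 58
g(s, H) = 2*s**2 (g(s, H) = s*(2*s) = 2*s**2)
c(X, a) = (a + 3*X)/(5 + a) (c(X, a) = (X + (a + 2*X))/(5 + a) = (a + 3*X)/(5 + a))
(t + 122)*c(g(2, -3), -6) = (58 + 122)*((-6 + 3*(2*2**2))/(5 - 6)) = 180*((-6 + 3*(2*4))/(-1)) = 180*(-(-6 + 3*8)) = 180*(-(-6 + 24)) = 180*(-1*18) = 180*(-18) = -3240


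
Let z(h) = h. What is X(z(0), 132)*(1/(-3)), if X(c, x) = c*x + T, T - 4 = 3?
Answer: -7/3 ≈ -2.3333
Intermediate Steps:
T = 7 (T = 4 + 3 = 7)
X(c, x) = 7 + c*x (X(c, x) = c*x + 7 = 7 + c*x)
X(z(0), 132)*(1/(-3)) = (7 + 0*132)*(1/(-3)) = (7 + 0)*(1*(-1/3)) = 7*(-1/3) = -7/3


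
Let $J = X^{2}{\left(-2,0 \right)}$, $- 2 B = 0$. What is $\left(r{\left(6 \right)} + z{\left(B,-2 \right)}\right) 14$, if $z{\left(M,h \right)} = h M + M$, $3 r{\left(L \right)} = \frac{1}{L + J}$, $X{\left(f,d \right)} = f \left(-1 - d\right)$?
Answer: $\frac{7}{15} \approx 0.46667$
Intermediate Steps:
$B = 0$ ($B = \left(- \frac{1}{2}\right) 0 = 0$)
$J = 4$ ($J = \left(\left(-1\right) \left(-2\right) \left(1 + 0\right)\right)^{2} = \left(\left(-1\right) \left(-2\right) 1\right)^{2} = 2^{2} = 4$)
$r{\left(L \right)} = \frac{1}{3 \left(4 + L\right)}$ ($r{\left(L \right)} = \frac{1}{3 \left(L + 4\right)} = \frac{1}{3 \left(4 + L\right)}$)
$z{\left(M,h \right)} = M + M h$ ($z{\left(M,h \right)} = M h + M = M + M h$)
$\left(r{\left(6 \right)} + z{\left(B,-2 \right)}\right) 14 = \left(\frac{1}{3 \left(4 + 6\right)} + 0 \left(1 - 2\right)\right) 14 = \left(\frac{1}{3 \cdot 10} + 0 \left(-1\right)\right) 14 = \left(\frac{1}{3} \cdot \frac{1}{10} + 0\right) 14 = \left(\frac{1}{30} + 0\right) 14 = \frac{1}{30} \cdot 14 = \frac{7}{15}$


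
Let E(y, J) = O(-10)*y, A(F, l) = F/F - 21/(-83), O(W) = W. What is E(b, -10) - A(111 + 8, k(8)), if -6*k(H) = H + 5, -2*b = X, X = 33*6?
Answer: 82066/83 ≈ 988.75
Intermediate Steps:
X = 198
b = -99 (b = -½*198 = -99)
k(H) = -⅚ - H/6 (k(H) = -(H + 5)/6 = -(5 + H)/6 = -⅚ - H/6)
A(F, l) = 104/83 (A(F, l) = 1 - 21*(-1/83) = 1 + 21/83 = 104/83)
E(y, J) = -10*y
E(b, -10) - A(111 + 8, k(8)) = -10*(-99) - 1*104/83 = 990 - 104/83 = 82066/83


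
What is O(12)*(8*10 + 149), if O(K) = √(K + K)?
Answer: 458*√6 ≈ 1121.9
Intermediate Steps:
O(K) = √2*√K (O(K) = √(2*K) = √2*√K)
O(12)*(8*10 + 149) = (√2*√12)*(8*10 + 149) = (√2*(2*√3))*(80 + 149) = (2*√6)*229 = 458*√6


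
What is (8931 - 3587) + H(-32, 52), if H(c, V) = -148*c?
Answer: 10080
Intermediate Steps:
(8931 - 3587) + H(-32, 52) = (8931 - 3587) - 148*(-32) = 5344 + 4736 = 10080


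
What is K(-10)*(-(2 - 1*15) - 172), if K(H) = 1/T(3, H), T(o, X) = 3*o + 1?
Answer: -159/10 ≈ -15.900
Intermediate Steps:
T(o, X) = 1 + 3*o
K(H) = 1/10 (K(H) = 1/(1 + 3*3) = 1/(1 + 9) = 1/10)
K(-10)*(-(2 - 1*15) - 172) = (-(2 - 1*15) - 172)/10 = (-(2 - 15) - 172)/10 = (-1*(-13) - 172)/10 = (13 - 172)/10 = (1/10)*(-159) = -159/10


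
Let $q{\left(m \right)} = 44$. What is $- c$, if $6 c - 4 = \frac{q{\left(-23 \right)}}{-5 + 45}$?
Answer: $- \frac{17}{20} \approx -0.85$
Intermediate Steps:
$c = \frac{17}{20}$ ($c = \frac{2}{3} + \frac{44 \frac{1}{-5 + 45}}{6} = \frac{2}{3} + \frac{44 \cdot \frac{1}{40}}{6} = \frac{2}{3} + \frac{1}{6} \cdot \frac{11}{10} = \frac{2}{3} + \frac{11}{60} = \frac{17}{20} \approx 0.85$)
$- c = \left(-1\right) \frac{17}{20} = - \frac{17}{20}$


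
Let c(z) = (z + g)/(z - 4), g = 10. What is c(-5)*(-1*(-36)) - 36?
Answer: -56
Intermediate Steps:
c(z) = (10 + z)/(-4 + z) (c(z) = (z + 10)/(z - 4) = (10 + z)/(-4 + z))
c(-5)*(-1*(-36)) - 36 = ((10 - 5)/(-4 - 5))*(-1*(-36)) - 36 = (5/(-9))*36 - 36 = -⅑*5*36 - 36 = -5/9*36 - 36 = -20 - 36 = -56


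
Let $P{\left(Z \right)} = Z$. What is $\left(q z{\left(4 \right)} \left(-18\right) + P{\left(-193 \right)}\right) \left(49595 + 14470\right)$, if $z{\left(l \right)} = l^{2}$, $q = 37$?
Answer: $-695041185$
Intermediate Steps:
$\left(q z{\left(4 \right)} \left(-18\right) + P{\left(-193 \right)}\right) \left(49595 + 14470\right) = \left(37 \cdot 4^{2} \left(-18\right) - 193\right) \left(49595 + 14470\right) = \left(37 \cdot 16 \left(-18\right) - 193\right) 64065 = \left(592 \left(-18\right) - 193\right) 64065 = \left(-10656 - 193\right) 64065 = \left(-10849\right) 64065 = -695041185$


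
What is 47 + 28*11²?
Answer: 3435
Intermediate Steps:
47 + 28*11² = 47 + 28*121 = 47 + 3388 = 3435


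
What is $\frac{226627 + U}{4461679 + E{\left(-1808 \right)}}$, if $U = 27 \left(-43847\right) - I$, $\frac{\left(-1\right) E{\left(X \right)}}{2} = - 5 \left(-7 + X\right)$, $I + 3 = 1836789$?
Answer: $- \frac{2794028}{4443529} \approx -0.62879$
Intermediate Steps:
$I = 1836786$ ($I = -3 + 1836789 = 1836786$)
$E{\left(X \right)} = -70 + 10 X$ ($E{\left(X \right)} = - 2 \left(- 5 \left(-7 + X\right)\right) = - 2 \left(35 - 5 X\right) = -70 + 10 X$)
$U = -3020655$ ($U = 27 \left(-43847\right) - 1836786 = -1183869 - 1836786 = -3020655$)
$\frac{226627 + U}{4461679 + E{\left(-1808 \right)}} = \frac{226627 - 3020655}{4461679 + \left(-70 + 10 \left(-1808\right)\right)} = - \frac{2794028}{4461679 - 18150} = - \frac{2794028}{4443529}$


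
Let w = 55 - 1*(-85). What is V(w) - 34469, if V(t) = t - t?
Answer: -34469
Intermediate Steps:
w = 140 (w = 55 + 85 = 140)
V(t) = 0
V(w) - 34469 = 0 - 34469 = -34469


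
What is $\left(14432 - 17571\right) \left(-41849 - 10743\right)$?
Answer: $165086288$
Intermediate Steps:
$\left(14432 - 17571\right) \left(-41849 - 10743\right) = \left(-3139\right) \left(-52592\right) = 165086288$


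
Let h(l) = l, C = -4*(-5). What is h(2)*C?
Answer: 40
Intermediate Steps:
C = 20
h(2)*C = 2*20 = 40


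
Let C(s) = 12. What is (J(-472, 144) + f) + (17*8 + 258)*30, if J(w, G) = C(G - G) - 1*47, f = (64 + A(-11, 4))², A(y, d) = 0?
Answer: 15881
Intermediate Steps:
f = 4096 (f = (64 + 0)² = 64² = 4096)
J(w, G) = -35 (J(w, G) = 12 - 1*47 = 12 - 47 = -35)
(J(-472, 144) + f) + (17*8 + 258)*30 = (-35 + 4096) + (17*8 + 258)*30 = 4061 + (136 + 258)*30 = 4061 + 394*30 = 4061 + 11820 = 15881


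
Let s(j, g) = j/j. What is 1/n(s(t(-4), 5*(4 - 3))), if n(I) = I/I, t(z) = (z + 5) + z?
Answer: 1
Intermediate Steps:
t(z) = 5 + 2*z (t(z) = (5 + z) + z = 5 + 2*z)
s(j, g) = 1
n(I) = 1
1/n(s(t(-4), 5*(4 - 3))) = 1/1 = 1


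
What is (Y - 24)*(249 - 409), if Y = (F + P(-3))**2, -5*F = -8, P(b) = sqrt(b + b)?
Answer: 21952/5 - 512*I*sqrt(6) ≈ 4390.4 - 1254.1*I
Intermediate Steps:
P(b) = sqrt(2)*sqrt(b) (P(b) = sqrt(2*b) = sqrt(2)*sqrt(b))
F = 8/5 (F = -1/5*(-8) = 8/5 ≈ 1.6000)
Y = (8/5 + I*sqrt(6))**2 (Y = (8/5 + sqrt(2)*sqrt(-3))**2 = (8/5 + sqrt(2)*(I*sqrt(3)))**2 = (8/5 + I*sqrt(6))**2 ≈ -3.44 + 7.8384*I)
(Y - 24)*(249 - 409) = ((-86/25 + 16*I*sqrt(6)/5) - 24)*(249 - 409) = (-686/25 + 16*I*sqrt(6)/5)*(-160) = 21952/5 - 512*I*sqrt(6)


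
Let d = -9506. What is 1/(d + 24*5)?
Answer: -1/9386 ≈ -0.00010654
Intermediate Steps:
1/(d + 24*5) = 1/(-9506 + 24*5) = 1/(-9506 + 120) = 1/(-9386) = -1/9386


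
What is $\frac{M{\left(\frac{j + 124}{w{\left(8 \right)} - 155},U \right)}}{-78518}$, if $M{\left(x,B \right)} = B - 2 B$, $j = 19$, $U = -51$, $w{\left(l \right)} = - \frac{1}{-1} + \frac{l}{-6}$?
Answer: $- \frac{51}{78518} \approx -0.00064953$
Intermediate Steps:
$w{\left(l \right)} = 1 - \frac{l}{6}$ ($w{\left(l \right)} = \left(-1\right) \left(-1\right) + l \left(- \frac{1}{6}\right) = 1 - \frac{l}{6}$)
$M{\left(x,B \right)} = - B$
$\frac{M{\left(\frac{j + 124}{w{\left(8 \right)} - 155},U \right)}}{-78518} = \frac{\left(-1\right) \left(-51\right)}{-78518} = 51 \left(- \frac{1}{78518}\right) = - \frac{51}{78518}$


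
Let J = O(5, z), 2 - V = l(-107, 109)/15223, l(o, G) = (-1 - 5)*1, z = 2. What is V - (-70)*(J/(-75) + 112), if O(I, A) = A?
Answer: 1790255336/228345 ≈ 7840.1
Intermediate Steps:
l(o, G) = -6 (l(o, G) = -6*1 = -6)
V = 30452/15223 (V = 2 - (-6)/15223 = 2 - 1*(-6/15223) = 2 + 6/15223 = 30452/15223 ≈ 2.0004)
J = 2
V - (-70)*(J/(-75) + 112) = 30452/15223 - (-70)*(2/(-75) + 112) = 30452/15223 - (-70)*(2*(-1/75) + 112) = 30452/15223 - (-70)*(-2/75 + 112) = 30452/15223 - (-70)*8398/75 = 30452/15223 - 1*(-117572/15) = 30452/15223 + 117572/15 = 1790255336/228345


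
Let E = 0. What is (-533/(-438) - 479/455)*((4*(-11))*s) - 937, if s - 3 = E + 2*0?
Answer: -31842141/33215 ≈ -958.67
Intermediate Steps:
s = 3 (s = 3 + (0 + 2*0) = 3 + (0 + 0) = 3 + 0 = 3)
(-533/(-438) - 479/455)*((4*(-11))*s) - 937 = (-533/(-438) - 479/455)*((4*(-11))*3) - 937 = (-533*(-1/438) - 479*1/455)*(-44*3) - 937 = (533/438 - 479/455)*(-132) - 937 = (32713/199290)*(-132) - 937 = -719686/33215 - 937 = -31842141/33215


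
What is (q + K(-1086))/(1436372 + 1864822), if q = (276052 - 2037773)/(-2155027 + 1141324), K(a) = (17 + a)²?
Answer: 579211007852/1673215130691 ≈ 0.34617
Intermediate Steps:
q = 1761721/1013703 (q = -1761721/(-1013703) = -1761721*(-1/1013703) = 1761721/1013703 ≈ 1.7379)
(q + K(-1086))/(1436372 + 1864822) = (1761721/1013703 + (17 - 1086)²)/(1436372 + 1864822) = (1761721/1013703 + (-1069)²)/3301194 = (1761721/1013703 + 1142761)*(1/3301194) = (1158422015704/1013703)*(1/3301194) = 579211007852/1673215130691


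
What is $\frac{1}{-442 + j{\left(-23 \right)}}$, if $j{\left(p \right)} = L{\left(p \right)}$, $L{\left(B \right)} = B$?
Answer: $- \frac{1}{465} \approx -0.0021505$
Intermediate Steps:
$j{\left(p \right)} = p$
$\frac{1}{-442 + j{\left(-23 \right)}} = \frac{1}{-442 - 23} = \frac{1}{-465} = - \frac{1}{465}$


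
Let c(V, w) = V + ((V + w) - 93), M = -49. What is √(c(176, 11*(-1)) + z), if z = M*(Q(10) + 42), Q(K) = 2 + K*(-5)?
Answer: √542 ≈ 23.281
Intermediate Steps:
Q(K) = 2 - 5*K
c(V, w) = -93 + w + 2*V (c(V, w) = V + (-93 + V + w) = -93 + w + 2*V)
z = 294 (z = -49*((2 - 5*10) + 42) = -49*((2 - 50) + 42) = -49*(-48 + 42) = -49*(-6) = 294)
√(c(176, 11*(-1)) + z) = √((-93 + 11*(-1) + 2*176) + 294) = √((-93 - 11 + 352) + 294) = √(248 + 294) = √542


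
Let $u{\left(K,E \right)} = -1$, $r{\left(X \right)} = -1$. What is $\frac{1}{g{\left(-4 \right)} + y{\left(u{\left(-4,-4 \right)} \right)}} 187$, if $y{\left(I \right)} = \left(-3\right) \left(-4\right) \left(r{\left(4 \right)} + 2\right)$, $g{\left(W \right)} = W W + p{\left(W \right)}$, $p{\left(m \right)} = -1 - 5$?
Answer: $\frac{17}{2} \approx 8.5$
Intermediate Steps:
$p{\left(m \right)} = -6$ ($p{\left(m \right)} = -1 - 5 = -6$)
$g{\left(W \right)} = -6 + W^{2}$ ($g{\left(W \right)} = W W - 6 = W^{2} - 6 = -6 + W^{2}$)
$y{\left(I \right)} = 12$ ($y{\left(I \right)} = \left(-3\right) \left(-4\right) \left(-1 + 2\right) = 12 \cdot 1 = 12$)
$\frac{1}{g{\left(-4 \right)} + y{\left(u{\left(-4,-4 \right)} \right)}} 187 = \frac{1}{\left(-6 + \left(-4\right)^{2}\right) + 12} \cdot 187 = \frac{1}{\left(-6 + 16\right) + 12} \cdot 187 = \frac{1}{10 + 12} \cdot 187 = \frac{1}{22} \cdot 187 = \frac{17}{2}$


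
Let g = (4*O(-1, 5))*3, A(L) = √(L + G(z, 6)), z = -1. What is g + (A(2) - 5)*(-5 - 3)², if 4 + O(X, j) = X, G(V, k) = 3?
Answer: -380 + 64*√5 ≈ -236.89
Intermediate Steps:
A(L) = √(3 + L) (A(L) = √(L + 3) = √(3 + L))
O(X, j) = -4 + X
g = -60 (g = (4*(-4 - 1))*3 = (4*(-5))*3 = -20*3 = -60)
g + (A(2) - 5)*(-5 - 3)² = -60 + (√(3 + 2) - 5)*(-5 - 3)² = -60 + (√5 - 5)*(-8)² = -60 + (-5 + √5)*64 = -60 + (-320 + 64*√5) = -380 + 64*√5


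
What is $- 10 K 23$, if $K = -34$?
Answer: $7820$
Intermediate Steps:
$- 10 K 23 = \left(-10\right) \left(-34\right) 23 = 340 \cdot 23 = 7820$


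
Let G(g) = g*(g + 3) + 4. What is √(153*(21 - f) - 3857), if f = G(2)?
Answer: I*√2786 ≈ 52.783*I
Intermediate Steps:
G(g) = 4 + g*(3 + g) (G(g) = g*(3 + g) + 4 = 4 + g*(3 + g))
f = 14 (f = 4 + 2² + 3*2 = 4 + 4 + 6 = 14)
√(153*(21 - f) - 3857) = √(153*(21 - 1*14) - 3857) = √(153*(21 - 14) - 3857) = √(153*7 - 3857) = √(1071 - 3857) = √(-2786) = I*√2786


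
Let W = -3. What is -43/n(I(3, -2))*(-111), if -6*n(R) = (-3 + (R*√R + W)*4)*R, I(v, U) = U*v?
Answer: -7955/409 + 12728*I*√6/409 ≈ -19.45 + 76.228*I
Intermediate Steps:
n(R) = -R*(-15 + 4*R^(3/2))/6 (n(R) = -(-3 + (R*√R - 3)*4)*R/6 = -(-3 + (R^(3/2) - 3)*4)*R/6 = -(-3 + (-3 + R^(3/2))*4)*R/6 = -(-3 + (-12 + 4*R^(3/2)))*R/6 = -(-15 + 4*R^(3/2))*R/6 = -R*(-15 + 4*R^(3/2))/6)
-43/n(I(3, -2))*(-111) = -43/(-2*36*I*√6/3 + 5*(-2*3)/2)*(-111) = -43/(-24*I*√6 + (5/2)*(-6))*(-111) = -43/(-24*I*√6 - 15)*(-111) = -43/(-15 - 24*I*√6)*(-111) = 4773/(-15 - 24*I*√6)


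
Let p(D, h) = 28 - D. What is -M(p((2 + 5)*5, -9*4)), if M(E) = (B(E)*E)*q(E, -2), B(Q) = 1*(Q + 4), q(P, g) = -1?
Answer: 21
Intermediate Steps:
B(Q) = 4 + Q (B(Q) = 1*(4 + Q) = 4 + Q)
M(E) = -E*(4 + E) (M(E) = ((4 + E)*E)*(-1) = (E*(4 + E))*(-1) = -E*(4 + E))
-M(p((2 + 5)*5, -9*4)) = -(-1)*(28 - (2 + 5)*5)*(4 + (28 - (2 + 5)*5)) = -(-1)*(28 - 7*5)*(4 + (28 - 7*5)) = -(-1)*(28 - 1*35)*(4 + (28 - 1*35)) = -(-1)*(28 - 35)*(4 + (28 - 35)) = -(-1)*(-7)*(4 - 7) = -(-1)*(-7)*(-3) = -1*(-21) = 21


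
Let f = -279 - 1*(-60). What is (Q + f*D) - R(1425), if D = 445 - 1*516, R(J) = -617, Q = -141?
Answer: 16025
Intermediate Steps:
f = -219 (f = -279 + 60 = -219)
D = -71 (D = 445 - 516 = -71)
(Q + f*D) - R(1425) = (-141 - 219*(-71)) - 1*(-617) = (-141 + 15549) + 617 = 15408 + 617 = 16025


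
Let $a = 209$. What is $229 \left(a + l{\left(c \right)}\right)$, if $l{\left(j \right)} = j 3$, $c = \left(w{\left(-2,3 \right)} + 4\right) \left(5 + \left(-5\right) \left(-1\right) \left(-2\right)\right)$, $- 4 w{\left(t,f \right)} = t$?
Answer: $\frac{64807}{2} \approx 32404.0$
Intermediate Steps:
$w{\left(t,f \right)} = - \frac{t}{4}$
$c = - \frac{45}{2}$ ($c = \left(\left(- \frac{1}{4}\right) \left(-2\right) + 4\right) \left(5 + \left(-5\right) \left(-1\right) \left(-2\right)\right) = \left(\frac{1}{2} + 4\right) \left(5 + 5 \left(-2\right)\right) = \frac{9 \left(5 - 10\right)}{2} = \frac{9}{2} \left(-5\right) = - \frac{45}{2} \approx -22.5$)
$l{\left(j \right)} = 3 j$
$229 \left(a + l{\left(c \right)}\right) = 229 \left(209 + 3 \left(- \frac{45}{2}\right)\right) = 229 \left(209 - \frac{135}{2}\right) = 229 \cdot \frac{283}{2} = \frac{64807}{2}$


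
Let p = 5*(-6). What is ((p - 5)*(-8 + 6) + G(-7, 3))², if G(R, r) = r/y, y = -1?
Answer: 4489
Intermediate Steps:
p = -30
G(R, r) = -r (G(R, r) = r/(-1) = r*(-1) = -r)
((p - 5)*(-8 + 6) + G(-7, 3))² = ((-30 - 5)*(-8 + 6) - 1*3)² = (-35*(-2) - 3)² = (70 - 3)² = 67² = 4489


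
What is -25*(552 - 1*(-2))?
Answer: -13850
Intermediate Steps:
-25*(552 - 1*(-2)) = -25*(552 + 2) = -25*554 = -13850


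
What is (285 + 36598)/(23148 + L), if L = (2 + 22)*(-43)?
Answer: 36883/22116 ≈ 1.6677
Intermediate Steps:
L = -1032 (L = 24*(-43) = -1032)
(285 + 36598)/(23148 + L) = (285 + 36598)/(23148 - 1032) = 36883/22116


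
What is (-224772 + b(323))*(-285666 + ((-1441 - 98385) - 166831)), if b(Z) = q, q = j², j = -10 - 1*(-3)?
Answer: 124119681529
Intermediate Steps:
j = -7 (j = -10 + 3 = -7)
q = 49 (q = (-7)² = 49)
b(Z) = 49
(-224772 + b(323))*(-285666 + ((-1441 - 98385) - 166831)) = (-224772 + 49)*(-285666 + ((-1441 - 98385) - 166831)) = -224723*(-285666 + (-99826 - 166831)) = -224723*(-285666 - 266657) = -224723*(-552323) = 124119681529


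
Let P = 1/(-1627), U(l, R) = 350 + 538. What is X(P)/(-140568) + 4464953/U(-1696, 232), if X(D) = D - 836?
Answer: 10637025270617/2115513258 ≈ 5028.1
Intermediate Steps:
U(l, R) = 888
P = -1/1627 ≈ -0.00061463
X(D) = -836 + D
X(P)/(-140568) + 4464953/U(-1696, 232) = (-836 - 1/1627)/(-140568) + 4464953/888 = -1360173/1627*(-1/140568) + 4464953*(1/888) = 453391/76234712 + 4464953/888 = 10637025270617/2115513258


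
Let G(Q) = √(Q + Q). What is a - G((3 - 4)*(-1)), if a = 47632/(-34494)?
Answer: -23816/17247 - √2 ≈ -2.7951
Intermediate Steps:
G(Q) = √2*√Q (G(Q) = √(2*Q) = √2*√Q)
a = -23816/17247 (a = 47632*(-1/34494) = -23816/17247 ≈ -1.3809)
a - G((3 - 4)*(-1)) = -23816/17247 - √2*√((3 - 4)*(-1)) = -23816/17247 - √2*√(-1*(-1)) = -23816/17247 - √2*√1 = -23816/17247 - √2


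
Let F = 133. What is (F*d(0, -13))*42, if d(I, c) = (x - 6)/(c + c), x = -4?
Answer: 27930/13 ≈ 2148.5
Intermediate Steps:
d(I, c) = -5/c (d(I, c) = (-4 - 6)/(c + c) = -10*1/(2*c) = -5/c)
(F*d(0, -13))*42 = (133*(-5/(-13)))*42 = (133*(-5*(-1/13)))*42 = (133*(5/13))*42 = (665/13)*42 = 27930/13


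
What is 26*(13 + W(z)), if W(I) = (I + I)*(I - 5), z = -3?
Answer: 1586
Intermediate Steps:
W(I) = 2*I*(-5 + I) (W(I) = (2*I)*(-5 + I) = 2*I*(-5 + I))
26*(13 + W(z)) = 26*(13 + 2*(-3)*(-5 - 3)) = 26*(13 + 2*(-3)*(-8)) = 26*(13 + 48) = 26*61 = 1586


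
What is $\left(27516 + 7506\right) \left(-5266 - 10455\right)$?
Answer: $-550580862$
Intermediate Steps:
$\left(27516 + 7506\right) \left(-5266 - 10455\right) = 35022 \left(-5266 - 10455\right) = 35022 \left(-15721\right) = -550580862$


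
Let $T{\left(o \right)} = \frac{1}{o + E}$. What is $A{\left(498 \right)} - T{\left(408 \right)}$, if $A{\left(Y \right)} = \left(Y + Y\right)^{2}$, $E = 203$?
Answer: $\frac{606121775}{611} \approx 9.9202 \cdot 10^{5}$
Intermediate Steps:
$T{\left(o \right)} = \frac{1}{203 + o}$ ($T{\left(o \right)} = \frac{1}{o + 203} = \frac{1}{203 + o}$)
$A{\left(Y \right)} = 4 Y^{2}$ ($A{\left(Y \right)} = \left(2 Y\right)^{2} = 4 Y^{2}$)
$A{\left(498 \right)} - T{\left(408 \right)} = 4 \cdot 498^{2} - \frac{1}{203 + 408} = 4 \cdot 248004 - \frac{1}{611} = 992016 - \frac{1}{611} = \frac{606121775}{611}$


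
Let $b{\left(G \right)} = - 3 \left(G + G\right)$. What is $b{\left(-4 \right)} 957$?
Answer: $22968$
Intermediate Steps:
$b{\left(G \right)} = - 6 G$ ($b{\left(G \right)} = - 3 \cdot 2 G = - 6 G$)
$b{\left(-4 \right)} 957 = \left(-6\right) \left(-4\right) 957 = 24 \cdot 957 = 22968$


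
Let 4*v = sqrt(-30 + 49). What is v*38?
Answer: 19*sqrt(19)/2 ≈ 41.410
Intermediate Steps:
v = sqrt(19)/4 (v = sqrt(-30 + 49)/4 = sqrt(19)/4 ≈ 1.0897)
v*38 = (sqrt(19)/4)*38 = 19*sqrt(19)/2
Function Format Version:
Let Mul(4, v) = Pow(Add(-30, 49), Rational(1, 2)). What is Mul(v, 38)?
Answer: Mul(Rational(19, 2), Pow(19, Rational(1, 2))) ≈ 41.410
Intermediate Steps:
v = Mul(Rational(1, 4), Pow(19, Rational(1, 2))) (v = Mul(Rational(1, 4), Pow(Add(-30, 49), Rational(1, 2))) = Mul(Rational(1, 4), Pow(19, Rational(1, 2))) ≈ 1.0897)
Mul(v, 38) = Mul(Mul(Rational(1, 4), Pow(19, Rational(1, 2))), 38) = Mul(Rational(19, 2), Pow(19, Rational(1, 2)))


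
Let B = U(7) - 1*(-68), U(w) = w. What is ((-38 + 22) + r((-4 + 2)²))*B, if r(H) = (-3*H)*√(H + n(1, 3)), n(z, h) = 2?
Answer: -1200 - 900*√6 ≈ -3404.5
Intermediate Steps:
B = 75 (B = 7 - 1*(-68) = 7 + 68 = 75)
r(H) = -3*H*√(2 + H) (r(H) = (-3*H)*√(H + 2) = (-3*H)*√(2 + H) = -3*H*√(2 + H))
((-38 + 22) + r((-4 + 2)²))*B = ((-38 + 22) - 3*(-4 + 2)²*√(2 + (-4 + 2)²))*75 = (-16 - 3*(-2)²*√(2 + (-2)²))*75 = (-16 - 3*4*√(2 + 4))*75 = (-16 - 3*4*√6)*75 = (-16 - 12*√6)*75 = -1200 - 900*√6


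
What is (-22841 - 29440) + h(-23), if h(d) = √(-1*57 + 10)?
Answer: -52281 + I*√47 ≈ -52281.0 + 6.8557*I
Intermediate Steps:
h(d) = I*√47 (h(d) = √(-57 + 10) = √(-47) = I*√47)
(-22841 - 29440) + h(-23) = (-22841 - 29440) + I*√47 = -52281 + I*√47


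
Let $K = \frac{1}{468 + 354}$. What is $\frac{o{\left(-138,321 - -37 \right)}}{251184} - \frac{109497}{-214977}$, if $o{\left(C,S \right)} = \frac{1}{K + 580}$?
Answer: $\frac{728488022090779}{1430250759514136} \approx 0.50934$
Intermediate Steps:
$K = \frac{1}{822} \approx 0.0012165$
$o{\left(C,S \right)} = \frac{822}{476761}$ ($o{\left(C,S \right)} = \frac{1}{\frac{1}{822} + 580} = \frac{1}{\frac{476761}{822}} = \frac{822}{476761}$)
$\frac{o{\left(-138,321 - -37 \right)}}{251184} - \frac{109497}{-214977} = \frac{822}{476761 \cdot 251184} - \frac{109497}{-214977} = \frac{822}{476761} \cdot \frac{1}{251184} - - \frac{36499}{71659} = \frac{137}{19959122504} + \frac{36499}{71659} = \frac{728488022090779}{1430250759514136}$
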